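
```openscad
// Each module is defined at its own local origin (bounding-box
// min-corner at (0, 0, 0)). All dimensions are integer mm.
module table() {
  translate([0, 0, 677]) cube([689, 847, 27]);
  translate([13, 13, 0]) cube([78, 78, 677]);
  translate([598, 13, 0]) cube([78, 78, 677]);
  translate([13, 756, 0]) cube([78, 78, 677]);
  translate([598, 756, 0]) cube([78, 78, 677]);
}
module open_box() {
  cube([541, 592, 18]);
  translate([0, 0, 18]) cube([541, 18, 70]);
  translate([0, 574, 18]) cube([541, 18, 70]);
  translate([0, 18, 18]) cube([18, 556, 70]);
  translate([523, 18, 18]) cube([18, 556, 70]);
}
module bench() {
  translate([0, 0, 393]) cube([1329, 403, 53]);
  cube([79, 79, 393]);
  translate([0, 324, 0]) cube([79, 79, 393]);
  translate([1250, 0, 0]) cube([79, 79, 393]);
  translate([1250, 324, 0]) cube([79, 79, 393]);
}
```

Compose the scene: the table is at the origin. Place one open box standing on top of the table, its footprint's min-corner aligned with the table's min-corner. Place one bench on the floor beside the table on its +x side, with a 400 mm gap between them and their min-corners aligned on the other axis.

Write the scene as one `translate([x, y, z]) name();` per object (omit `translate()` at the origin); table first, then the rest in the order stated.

table();
translate([0, 0, 704]) open_box();
translate([1089, 0, 0]) bench();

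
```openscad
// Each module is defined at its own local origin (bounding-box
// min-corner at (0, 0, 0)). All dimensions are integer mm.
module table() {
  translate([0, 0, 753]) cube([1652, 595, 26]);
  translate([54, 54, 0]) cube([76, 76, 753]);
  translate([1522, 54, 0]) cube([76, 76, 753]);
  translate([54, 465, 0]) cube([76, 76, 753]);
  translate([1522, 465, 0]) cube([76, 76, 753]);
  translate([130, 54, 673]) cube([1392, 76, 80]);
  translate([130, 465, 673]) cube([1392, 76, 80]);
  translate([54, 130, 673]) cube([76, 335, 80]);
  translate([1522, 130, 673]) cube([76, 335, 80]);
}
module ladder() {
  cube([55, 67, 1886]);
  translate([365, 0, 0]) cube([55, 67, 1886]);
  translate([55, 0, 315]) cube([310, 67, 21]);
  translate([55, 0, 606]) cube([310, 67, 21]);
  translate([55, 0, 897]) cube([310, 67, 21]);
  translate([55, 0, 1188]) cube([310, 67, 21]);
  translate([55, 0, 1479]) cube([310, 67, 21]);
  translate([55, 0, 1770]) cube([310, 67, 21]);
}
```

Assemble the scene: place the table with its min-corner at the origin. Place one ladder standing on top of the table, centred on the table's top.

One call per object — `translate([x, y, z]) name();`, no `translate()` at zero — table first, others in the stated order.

table();
translate([616, 264, 779]) ladder();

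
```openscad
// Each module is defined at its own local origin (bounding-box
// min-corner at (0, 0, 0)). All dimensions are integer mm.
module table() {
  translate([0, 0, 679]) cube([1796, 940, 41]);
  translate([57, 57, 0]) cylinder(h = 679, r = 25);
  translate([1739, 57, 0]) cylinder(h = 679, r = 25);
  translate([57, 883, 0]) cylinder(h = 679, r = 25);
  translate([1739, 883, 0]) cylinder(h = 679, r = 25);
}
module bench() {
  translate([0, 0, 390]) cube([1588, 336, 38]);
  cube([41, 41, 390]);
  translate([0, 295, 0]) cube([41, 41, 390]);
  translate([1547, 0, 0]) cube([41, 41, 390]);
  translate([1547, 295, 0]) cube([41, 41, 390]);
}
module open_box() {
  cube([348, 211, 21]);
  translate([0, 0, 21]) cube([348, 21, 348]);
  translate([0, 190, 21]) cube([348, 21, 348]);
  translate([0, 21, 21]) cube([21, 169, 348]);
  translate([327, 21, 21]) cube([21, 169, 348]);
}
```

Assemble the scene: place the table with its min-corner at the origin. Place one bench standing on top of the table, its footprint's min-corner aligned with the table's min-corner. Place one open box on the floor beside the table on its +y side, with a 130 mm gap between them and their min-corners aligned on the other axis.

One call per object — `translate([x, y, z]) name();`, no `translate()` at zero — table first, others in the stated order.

table();
translate([0, 0, 720]) bench();
translate([0, 1070, 0]) open_box();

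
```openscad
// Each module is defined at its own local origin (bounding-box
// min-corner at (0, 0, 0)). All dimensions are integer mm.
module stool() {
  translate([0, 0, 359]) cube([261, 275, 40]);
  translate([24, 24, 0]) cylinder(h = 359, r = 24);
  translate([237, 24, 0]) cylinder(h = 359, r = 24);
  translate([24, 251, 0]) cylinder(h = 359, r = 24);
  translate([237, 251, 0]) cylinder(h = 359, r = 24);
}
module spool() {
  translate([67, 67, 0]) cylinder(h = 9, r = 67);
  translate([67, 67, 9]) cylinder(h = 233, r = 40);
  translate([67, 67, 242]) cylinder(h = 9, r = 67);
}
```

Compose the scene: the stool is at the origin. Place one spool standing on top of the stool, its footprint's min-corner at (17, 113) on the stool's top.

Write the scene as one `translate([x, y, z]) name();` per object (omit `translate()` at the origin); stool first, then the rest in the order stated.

stool();
translate([17, 113, 399]) spool();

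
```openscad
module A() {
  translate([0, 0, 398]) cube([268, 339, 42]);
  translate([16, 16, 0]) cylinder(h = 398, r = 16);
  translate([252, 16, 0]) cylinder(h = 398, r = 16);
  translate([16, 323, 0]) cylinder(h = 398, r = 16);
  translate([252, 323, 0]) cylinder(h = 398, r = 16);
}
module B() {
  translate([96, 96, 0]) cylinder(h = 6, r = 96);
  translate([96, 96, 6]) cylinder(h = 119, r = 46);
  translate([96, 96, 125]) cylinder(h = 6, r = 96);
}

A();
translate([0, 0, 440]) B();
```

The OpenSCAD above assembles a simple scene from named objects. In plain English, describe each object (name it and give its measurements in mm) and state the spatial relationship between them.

A is a four-legged stool. The seat is 268×339 mm, 42 mm thick, top at z = 440 mm. It stands on four round legs, each 32 mm in diameter, from z = 0 to the seat underside, each leg's axis is inset half a diameter from the nearest pair of seat edges (so the leg's bounding box is flush with the corner).

B is a spool: two coaxial disc flanges of radius 96 mm and thickness 6 mm, joined by a core cylinder of radius 46 mm and height 119 mm. The lower flange rests on z = 0 and the three cylinders share a vertical axis.

The spool is on top of the stool.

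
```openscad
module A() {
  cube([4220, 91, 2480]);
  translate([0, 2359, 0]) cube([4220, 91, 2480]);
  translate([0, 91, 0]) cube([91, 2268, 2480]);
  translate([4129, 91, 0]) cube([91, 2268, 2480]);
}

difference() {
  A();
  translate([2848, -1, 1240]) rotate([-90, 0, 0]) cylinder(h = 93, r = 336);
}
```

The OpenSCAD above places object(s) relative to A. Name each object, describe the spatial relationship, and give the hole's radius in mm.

The subtracted cylinder has r = 336 mm.

A is a house frame. The house frame has a circular hole through its front wall. The hole's radius is 336 mm.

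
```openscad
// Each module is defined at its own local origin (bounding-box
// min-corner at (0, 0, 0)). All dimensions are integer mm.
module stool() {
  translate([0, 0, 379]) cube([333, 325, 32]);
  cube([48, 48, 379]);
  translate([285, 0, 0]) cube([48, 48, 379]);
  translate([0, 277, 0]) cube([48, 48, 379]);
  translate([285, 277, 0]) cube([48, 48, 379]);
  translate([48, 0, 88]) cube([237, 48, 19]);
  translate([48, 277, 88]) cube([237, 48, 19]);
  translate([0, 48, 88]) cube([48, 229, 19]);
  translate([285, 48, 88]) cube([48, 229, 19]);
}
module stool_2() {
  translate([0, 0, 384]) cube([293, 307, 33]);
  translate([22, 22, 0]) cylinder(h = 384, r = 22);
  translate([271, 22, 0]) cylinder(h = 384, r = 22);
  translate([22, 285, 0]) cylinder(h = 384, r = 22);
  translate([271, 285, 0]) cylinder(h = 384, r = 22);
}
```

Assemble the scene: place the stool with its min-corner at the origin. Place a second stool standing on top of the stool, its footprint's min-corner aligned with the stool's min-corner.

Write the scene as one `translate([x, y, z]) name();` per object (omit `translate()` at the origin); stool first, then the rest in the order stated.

stool();
translate([0, 0, 411]) stool_2();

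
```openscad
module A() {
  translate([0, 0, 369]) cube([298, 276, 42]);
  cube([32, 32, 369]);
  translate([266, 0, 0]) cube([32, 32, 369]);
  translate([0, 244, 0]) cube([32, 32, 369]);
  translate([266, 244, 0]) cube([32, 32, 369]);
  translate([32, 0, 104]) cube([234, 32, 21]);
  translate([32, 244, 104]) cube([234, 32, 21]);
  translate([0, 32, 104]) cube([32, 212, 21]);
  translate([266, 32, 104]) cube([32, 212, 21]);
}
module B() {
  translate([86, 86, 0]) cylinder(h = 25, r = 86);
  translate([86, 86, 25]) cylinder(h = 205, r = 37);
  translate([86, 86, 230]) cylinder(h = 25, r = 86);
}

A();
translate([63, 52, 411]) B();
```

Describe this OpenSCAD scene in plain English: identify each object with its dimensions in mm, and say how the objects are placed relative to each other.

A is a four-legged stool. The seat is a 298×276×42 mm slab whose top surface is at z = 411 mm; four square legs, each 32×32 mm in cross-section, run from the floor (z = 0) to the underside of the seat, each flush with a corner of the seat. Four stretchers, 32 mm wide and 21 mm tall, connect adjacent legs with their undersides at z = 104 mm, each running between the inner faces of the legs it joins and aligned with the legs' outer faces on the other axis.

B is a spool: two coaxial disc flanges of radius 86 mm and thickness 25 mm, joined by a core cylinder of radius 37 mm and height 205 mm. The lower flange rests on z = 0 and the three cylinders share a vertical axis.

The spool is on top of the stool, centred.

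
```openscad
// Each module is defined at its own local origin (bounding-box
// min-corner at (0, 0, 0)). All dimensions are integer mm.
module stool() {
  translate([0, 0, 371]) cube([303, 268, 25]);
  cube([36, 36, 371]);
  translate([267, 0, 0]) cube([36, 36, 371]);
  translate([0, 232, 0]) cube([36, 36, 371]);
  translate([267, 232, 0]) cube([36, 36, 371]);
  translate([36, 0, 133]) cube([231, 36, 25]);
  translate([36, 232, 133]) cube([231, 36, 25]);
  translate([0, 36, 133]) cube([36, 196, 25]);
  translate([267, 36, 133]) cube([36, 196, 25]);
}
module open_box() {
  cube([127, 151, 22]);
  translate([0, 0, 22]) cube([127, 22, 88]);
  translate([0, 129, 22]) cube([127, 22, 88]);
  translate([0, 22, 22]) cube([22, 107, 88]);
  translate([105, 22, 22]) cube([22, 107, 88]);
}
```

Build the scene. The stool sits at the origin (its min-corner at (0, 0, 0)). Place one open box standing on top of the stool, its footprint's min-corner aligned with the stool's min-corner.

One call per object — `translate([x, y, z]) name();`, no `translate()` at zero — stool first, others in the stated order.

stool();
translate([0, 0, 396]) open_box();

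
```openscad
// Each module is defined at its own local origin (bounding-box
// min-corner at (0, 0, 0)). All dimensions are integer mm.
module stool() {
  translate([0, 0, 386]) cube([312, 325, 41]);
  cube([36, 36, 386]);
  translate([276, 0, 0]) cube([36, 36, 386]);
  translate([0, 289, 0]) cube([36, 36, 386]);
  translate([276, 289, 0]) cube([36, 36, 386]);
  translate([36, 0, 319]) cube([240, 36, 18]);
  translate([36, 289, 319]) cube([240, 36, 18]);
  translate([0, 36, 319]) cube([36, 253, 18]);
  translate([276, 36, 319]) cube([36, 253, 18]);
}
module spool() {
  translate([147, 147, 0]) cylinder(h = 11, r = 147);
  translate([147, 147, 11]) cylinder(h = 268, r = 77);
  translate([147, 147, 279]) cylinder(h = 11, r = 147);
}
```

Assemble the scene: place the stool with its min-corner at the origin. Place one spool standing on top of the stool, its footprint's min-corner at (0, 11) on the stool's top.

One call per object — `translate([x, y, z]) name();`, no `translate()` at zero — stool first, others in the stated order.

stool();
translate([0, 11, 427]) spool();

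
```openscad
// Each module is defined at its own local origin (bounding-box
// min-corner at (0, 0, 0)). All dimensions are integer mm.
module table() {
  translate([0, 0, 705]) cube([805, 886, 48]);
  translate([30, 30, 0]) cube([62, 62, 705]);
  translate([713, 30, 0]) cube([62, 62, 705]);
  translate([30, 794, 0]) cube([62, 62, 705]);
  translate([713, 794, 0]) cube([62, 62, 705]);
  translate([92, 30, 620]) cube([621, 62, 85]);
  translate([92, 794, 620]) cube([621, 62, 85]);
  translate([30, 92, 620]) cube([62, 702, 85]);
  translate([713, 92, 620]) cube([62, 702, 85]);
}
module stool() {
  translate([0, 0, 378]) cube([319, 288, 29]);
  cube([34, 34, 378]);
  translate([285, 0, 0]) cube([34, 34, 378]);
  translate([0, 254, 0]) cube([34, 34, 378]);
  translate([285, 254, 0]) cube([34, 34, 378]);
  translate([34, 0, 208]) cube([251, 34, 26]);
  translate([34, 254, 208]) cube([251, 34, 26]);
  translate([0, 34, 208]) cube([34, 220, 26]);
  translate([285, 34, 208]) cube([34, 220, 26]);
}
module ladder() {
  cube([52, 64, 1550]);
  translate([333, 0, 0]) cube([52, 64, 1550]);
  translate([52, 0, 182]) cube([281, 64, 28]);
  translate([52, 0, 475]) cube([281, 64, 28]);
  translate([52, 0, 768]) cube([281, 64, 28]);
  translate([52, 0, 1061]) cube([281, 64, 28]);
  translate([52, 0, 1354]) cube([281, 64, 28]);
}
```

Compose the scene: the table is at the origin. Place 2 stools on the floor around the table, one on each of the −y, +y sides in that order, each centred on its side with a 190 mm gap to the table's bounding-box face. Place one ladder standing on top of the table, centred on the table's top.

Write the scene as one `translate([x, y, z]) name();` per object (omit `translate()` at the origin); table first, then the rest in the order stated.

table();
translate([243, -478, 0]) stool();
translate([243, 1076, 0]) stool();
translate([210, 411, 753]) ladder();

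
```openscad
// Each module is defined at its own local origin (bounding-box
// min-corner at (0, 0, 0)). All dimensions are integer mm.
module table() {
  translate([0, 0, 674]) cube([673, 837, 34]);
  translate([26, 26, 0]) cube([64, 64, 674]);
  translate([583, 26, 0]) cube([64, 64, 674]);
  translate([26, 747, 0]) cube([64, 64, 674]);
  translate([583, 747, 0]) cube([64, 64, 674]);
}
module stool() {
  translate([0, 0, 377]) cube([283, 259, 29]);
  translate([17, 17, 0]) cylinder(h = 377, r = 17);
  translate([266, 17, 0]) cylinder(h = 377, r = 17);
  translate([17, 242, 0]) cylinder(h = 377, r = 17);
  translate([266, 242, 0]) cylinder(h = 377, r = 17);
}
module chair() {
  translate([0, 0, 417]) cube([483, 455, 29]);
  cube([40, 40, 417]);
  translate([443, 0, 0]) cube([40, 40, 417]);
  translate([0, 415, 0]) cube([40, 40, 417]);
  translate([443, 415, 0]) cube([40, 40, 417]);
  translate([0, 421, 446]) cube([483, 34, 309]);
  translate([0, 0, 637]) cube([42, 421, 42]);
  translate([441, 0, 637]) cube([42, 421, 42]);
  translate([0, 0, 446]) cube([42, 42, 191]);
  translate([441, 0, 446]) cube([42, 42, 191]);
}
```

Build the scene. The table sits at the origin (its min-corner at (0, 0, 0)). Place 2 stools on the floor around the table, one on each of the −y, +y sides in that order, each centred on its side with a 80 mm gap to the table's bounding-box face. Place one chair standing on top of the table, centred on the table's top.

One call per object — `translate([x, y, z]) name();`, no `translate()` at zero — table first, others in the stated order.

table();
translate([195, -339, 0]) stool();
translate([195, 917, 0]) stool();
translate([95, 191, 708]) chair();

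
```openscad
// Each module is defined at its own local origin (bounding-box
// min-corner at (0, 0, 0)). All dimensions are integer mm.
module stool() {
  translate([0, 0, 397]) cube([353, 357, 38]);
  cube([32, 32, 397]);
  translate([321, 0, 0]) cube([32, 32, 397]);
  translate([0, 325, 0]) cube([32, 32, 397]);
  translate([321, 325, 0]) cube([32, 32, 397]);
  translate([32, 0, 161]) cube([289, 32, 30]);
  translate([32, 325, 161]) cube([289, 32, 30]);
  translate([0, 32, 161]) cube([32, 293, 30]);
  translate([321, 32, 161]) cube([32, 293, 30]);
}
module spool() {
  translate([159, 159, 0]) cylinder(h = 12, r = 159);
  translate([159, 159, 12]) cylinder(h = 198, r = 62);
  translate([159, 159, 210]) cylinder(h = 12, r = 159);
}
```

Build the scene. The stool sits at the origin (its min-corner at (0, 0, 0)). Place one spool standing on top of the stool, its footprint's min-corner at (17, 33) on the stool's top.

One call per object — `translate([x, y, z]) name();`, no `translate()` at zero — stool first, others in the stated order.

stool();
translate([17, 33, 435]) spool();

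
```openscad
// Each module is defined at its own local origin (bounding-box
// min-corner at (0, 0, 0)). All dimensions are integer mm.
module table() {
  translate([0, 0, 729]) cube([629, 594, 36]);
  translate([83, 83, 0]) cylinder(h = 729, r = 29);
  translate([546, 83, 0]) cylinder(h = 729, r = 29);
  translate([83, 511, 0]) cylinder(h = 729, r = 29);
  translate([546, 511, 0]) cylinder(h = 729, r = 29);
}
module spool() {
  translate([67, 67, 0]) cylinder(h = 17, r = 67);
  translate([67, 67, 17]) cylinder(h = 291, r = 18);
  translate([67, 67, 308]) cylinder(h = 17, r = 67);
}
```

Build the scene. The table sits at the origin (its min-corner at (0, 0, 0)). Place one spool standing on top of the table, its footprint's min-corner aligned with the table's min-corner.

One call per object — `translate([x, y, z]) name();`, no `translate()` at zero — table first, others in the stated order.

table();
translate([0, 0, 765]) spool();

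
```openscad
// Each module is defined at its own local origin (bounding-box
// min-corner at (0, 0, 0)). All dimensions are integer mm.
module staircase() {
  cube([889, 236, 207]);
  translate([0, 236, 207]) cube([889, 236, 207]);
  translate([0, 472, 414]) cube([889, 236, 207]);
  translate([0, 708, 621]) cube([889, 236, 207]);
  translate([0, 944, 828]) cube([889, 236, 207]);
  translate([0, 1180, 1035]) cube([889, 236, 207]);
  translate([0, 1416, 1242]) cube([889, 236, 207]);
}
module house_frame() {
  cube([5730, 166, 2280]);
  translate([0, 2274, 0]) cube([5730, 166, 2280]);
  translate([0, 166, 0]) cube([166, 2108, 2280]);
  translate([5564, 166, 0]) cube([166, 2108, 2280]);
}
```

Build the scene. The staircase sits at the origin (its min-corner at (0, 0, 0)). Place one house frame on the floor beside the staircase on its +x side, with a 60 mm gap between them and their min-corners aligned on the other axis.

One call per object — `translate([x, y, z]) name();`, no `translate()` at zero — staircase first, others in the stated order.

staircase();
translate([949, 0, 0]) house_frame();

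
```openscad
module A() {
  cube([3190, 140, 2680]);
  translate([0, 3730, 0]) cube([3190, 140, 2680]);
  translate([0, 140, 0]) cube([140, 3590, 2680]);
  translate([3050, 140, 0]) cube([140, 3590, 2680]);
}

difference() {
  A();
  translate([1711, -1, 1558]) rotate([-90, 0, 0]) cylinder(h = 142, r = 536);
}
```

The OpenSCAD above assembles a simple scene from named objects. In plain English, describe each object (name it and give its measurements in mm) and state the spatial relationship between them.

A is the wall frame of a small rectangular building: four walls, each 2680 mm tall and 140 mm thick, enclosing a footprint 3190 mm (x) by 3870 mm (y) outside-to-outside, with no floor or roof. The front and back walls (the −y and +y sides) span the full width; the two side walls fit between them.

The house frame has a circular hole of radius 536 mm through its front wall, centred at (x = 1711, z = 1558).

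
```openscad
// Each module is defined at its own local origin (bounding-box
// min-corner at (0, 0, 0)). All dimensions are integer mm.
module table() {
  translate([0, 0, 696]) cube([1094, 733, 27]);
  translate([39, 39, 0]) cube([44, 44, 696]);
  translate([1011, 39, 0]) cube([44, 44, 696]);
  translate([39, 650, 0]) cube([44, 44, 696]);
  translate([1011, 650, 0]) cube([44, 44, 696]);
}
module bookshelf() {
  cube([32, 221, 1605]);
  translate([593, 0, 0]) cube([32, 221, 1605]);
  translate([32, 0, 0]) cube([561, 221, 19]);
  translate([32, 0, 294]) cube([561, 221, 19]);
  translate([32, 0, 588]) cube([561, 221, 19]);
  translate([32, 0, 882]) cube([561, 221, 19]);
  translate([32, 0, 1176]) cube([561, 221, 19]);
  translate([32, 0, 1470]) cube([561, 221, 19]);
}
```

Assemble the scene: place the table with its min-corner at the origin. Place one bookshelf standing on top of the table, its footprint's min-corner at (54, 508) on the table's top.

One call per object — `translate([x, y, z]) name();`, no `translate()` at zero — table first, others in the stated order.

table();
translate([54, 508, 723]) bookshelf();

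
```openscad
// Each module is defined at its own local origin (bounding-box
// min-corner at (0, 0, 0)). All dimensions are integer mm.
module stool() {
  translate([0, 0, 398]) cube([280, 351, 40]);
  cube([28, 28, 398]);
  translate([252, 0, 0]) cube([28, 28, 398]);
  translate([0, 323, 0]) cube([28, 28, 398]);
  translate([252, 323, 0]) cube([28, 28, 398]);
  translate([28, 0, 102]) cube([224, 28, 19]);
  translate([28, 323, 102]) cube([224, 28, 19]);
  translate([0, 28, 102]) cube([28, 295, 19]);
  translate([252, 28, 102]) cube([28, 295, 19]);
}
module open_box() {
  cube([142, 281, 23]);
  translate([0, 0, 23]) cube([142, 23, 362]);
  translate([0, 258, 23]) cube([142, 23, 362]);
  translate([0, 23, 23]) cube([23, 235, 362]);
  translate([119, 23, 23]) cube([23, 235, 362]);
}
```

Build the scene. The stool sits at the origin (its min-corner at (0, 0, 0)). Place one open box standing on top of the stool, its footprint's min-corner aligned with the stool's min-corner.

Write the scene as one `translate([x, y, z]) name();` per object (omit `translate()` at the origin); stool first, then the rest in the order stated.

stool();
translate([0, 0, 438]) open_box();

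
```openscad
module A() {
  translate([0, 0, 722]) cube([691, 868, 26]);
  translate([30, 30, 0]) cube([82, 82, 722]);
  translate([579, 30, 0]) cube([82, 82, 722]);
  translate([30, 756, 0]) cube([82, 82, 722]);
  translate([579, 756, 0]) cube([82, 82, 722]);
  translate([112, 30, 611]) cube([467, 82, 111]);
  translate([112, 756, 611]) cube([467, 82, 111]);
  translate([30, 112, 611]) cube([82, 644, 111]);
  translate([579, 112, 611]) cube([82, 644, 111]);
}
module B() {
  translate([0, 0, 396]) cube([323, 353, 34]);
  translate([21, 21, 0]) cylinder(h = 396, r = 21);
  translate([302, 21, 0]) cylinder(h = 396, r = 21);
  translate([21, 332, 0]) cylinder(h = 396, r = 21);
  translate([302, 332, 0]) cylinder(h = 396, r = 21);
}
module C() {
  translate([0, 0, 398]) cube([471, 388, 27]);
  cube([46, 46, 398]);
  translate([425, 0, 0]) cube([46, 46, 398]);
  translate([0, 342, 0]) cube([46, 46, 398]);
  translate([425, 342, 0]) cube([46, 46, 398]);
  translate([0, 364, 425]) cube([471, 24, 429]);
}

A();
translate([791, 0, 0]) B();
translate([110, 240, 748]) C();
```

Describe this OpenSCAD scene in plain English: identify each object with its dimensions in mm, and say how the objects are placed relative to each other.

A is a table with a 691×868 mm rectangular top, 26 mm thick, top surface at z = 748 mm, supported by four 82×82 mm square legs, each inset 30 mm from the nearest pair of top edges, running from the floor. Four apron rails, 82 mm thick and 111 mm tall, run between adjacent legs with their top edges flush with the underside of the top and their outer faces flush with the legs' outer faces.

B is a four-legged stool. The seat is a 323×353×34 mm slab whose top surface is at z = 430 mm; four round legs, each 42 mm in diameter, run from the floor (z = 0) to the underside of the seat, each leg's axis is inset half a diameter from the nearest pair of seat edges (so the leg's bounding box is flush with the corner).

C is a chair: 471×388 mm seat, 27 mm thick, top at z = 425 mm, on four 46 mm square corner legs flush with the seat edges. A 24 mm thick backrest slab spans the full seat width, extending 429 mm above the seat top, its back face flush with the seat's +y edge.

The stool is on the floor beside the table on its +x side. The chair is on top of the table, centred.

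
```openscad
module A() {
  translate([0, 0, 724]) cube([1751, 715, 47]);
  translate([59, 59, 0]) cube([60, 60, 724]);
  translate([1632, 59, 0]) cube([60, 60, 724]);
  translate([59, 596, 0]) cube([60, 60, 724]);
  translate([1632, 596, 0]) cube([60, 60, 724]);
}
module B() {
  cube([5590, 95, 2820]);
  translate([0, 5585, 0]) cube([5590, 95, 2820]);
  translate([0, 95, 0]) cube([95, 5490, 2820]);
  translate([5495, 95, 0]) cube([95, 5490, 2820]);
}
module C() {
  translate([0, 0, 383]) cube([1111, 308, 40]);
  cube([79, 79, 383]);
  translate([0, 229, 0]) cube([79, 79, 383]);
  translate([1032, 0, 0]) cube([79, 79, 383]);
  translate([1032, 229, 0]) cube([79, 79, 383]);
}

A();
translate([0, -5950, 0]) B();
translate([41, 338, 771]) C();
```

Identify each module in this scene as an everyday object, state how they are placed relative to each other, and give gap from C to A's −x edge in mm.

The bench's min-x is at 41; the table's min-x is 0; gap = 41 mm.

A is a table. B is a house frame. C is a bench. The house frame is on the floor beside the table on its −y side. The bench is on top of the table. The gap from the bench to the table's −x edge is 41 mm.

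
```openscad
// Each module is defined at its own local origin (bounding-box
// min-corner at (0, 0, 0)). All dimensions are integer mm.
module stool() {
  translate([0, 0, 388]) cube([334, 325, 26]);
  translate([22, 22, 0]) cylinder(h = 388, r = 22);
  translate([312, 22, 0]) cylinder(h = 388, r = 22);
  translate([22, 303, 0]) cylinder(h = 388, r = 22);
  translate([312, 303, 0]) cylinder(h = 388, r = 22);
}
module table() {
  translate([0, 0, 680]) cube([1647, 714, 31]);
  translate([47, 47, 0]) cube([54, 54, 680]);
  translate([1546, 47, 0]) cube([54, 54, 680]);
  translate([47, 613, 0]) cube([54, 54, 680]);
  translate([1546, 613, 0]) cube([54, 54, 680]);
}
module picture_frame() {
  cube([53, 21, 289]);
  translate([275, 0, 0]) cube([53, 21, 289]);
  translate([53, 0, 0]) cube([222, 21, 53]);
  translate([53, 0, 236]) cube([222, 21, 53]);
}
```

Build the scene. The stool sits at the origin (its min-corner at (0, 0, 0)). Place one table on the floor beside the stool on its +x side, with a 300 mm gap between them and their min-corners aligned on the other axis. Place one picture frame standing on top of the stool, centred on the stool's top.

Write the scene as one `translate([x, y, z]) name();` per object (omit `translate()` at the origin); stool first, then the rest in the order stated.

stool();
translate([634, 0, 0]) table();
translate([3, 152, 414]) picture_frame();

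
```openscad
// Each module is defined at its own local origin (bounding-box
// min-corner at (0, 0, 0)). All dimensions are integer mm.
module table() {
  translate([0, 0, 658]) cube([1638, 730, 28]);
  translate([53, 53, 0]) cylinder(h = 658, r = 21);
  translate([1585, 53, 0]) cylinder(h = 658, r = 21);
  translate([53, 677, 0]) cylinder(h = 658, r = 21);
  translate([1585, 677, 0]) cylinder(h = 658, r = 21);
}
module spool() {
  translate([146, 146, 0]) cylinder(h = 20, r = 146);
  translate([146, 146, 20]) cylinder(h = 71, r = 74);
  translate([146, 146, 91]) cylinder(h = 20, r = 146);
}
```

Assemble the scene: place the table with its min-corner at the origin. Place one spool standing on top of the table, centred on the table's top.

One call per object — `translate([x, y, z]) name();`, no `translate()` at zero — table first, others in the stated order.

table();
translate([673, 219, 686]) spool();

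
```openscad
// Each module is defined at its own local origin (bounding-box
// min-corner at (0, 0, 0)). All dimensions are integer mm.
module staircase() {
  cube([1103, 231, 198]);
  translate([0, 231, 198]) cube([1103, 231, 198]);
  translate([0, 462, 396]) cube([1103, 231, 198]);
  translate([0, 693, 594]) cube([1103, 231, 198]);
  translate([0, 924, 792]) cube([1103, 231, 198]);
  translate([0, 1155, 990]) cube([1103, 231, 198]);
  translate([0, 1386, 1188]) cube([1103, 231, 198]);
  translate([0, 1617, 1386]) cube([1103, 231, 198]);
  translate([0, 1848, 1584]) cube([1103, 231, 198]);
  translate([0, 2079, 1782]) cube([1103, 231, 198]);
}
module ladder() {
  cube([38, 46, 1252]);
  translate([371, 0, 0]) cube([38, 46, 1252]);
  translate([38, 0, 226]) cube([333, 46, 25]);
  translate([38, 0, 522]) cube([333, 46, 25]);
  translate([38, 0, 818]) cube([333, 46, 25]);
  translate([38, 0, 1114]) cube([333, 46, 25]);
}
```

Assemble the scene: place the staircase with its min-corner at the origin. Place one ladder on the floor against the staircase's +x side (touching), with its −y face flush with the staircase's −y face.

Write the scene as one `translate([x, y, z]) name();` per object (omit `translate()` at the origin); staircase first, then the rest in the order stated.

staircase();
translate([1103, 0, 0]) ladder();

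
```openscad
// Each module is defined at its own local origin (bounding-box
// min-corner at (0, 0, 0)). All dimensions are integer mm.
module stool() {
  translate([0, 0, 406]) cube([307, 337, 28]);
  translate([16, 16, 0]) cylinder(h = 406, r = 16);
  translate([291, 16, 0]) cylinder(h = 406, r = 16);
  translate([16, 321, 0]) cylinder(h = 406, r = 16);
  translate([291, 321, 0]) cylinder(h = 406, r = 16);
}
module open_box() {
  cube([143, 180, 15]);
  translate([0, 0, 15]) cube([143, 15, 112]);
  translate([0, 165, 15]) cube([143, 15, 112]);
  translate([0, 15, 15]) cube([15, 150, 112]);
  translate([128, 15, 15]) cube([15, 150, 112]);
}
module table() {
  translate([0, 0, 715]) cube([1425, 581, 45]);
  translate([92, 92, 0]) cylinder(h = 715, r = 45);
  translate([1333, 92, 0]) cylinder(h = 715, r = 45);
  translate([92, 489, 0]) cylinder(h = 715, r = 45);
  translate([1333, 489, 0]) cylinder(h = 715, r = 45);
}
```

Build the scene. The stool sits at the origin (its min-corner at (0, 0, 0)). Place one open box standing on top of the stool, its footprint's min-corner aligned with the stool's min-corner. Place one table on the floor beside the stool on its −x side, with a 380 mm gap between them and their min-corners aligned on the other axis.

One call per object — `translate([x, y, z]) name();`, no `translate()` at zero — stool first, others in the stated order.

stool();
translate([0, 0, 434]) open_box();
translate([-1805, 0, 0]) table();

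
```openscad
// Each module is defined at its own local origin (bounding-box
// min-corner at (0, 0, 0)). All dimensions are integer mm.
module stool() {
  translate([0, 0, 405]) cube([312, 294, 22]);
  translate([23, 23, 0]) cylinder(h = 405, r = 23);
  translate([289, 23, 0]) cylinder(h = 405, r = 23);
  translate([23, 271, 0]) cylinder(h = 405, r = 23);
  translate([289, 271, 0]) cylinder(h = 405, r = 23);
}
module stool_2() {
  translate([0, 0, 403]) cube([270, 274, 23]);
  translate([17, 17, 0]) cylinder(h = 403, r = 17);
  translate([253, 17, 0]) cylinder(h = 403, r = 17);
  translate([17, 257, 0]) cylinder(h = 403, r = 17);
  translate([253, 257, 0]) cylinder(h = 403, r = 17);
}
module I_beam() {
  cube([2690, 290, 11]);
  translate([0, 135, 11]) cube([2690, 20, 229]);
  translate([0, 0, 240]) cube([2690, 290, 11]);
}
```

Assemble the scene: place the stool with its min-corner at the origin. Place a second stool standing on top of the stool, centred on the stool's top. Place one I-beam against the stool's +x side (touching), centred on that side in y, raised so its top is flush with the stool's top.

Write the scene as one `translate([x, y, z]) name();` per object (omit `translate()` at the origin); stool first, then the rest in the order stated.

stool();
translate([21, 10, 427]) stool_2();
translate([312, 2, 176]) I_beam();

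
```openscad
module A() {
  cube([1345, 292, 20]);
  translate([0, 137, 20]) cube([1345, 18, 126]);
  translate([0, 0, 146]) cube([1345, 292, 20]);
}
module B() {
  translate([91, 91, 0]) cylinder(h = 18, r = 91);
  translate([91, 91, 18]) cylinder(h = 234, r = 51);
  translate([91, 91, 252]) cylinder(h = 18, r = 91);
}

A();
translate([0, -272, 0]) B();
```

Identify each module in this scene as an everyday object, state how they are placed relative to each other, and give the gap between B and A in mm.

The spool's nearest face is 90 mm from the I-beam's −y face.

A is an I-beam. B is a spool. The spool is on the floor beside the I-beam on its −y side. The gap between the spool and the I-beam is 90 mm.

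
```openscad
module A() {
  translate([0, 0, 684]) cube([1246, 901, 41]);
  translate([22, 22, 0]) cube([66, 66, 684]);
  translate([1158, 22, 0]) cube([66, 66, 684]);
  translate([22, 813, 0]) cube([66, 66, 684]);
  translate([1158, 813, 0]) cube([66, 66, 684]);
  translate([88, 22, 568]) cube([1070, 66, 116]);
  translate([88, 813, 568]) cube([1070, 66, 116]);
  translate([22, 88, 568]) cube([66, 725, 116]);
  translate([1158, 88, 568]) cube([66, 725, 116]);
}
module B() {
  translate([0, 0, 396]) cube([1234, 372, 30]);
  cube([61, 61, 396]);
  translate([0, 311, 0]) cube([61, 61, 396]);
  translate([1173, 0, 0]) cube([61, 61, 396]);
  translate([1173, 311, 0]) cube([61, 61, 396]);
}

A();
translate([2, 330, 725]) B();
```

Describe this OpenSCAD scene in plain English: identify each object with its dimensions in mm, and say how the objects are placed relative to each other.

A is a table with a 1246×901 mm rectangular top, 41 mm thick, top surface at z = 725 mm, supported by four 66×66 mm square legs, each inset 22 mm from the nearest pair of top edges, running from the floor. Four apron rails, 66 mm thick and 116 mm tall, run between adjacent legs with their top edges flush with the underside of the top and their outer faces flush with the legs' outer faces.

B is a long wooden bench with a 1234 mm (x) × 372 mm (y) seat, 30 mm thick, its top surface 426 mm above the floor. Four 61 mm square legs at the seat corners, flush with the edges, run from z = 0 to the seat underside.

The bench is on top of the table.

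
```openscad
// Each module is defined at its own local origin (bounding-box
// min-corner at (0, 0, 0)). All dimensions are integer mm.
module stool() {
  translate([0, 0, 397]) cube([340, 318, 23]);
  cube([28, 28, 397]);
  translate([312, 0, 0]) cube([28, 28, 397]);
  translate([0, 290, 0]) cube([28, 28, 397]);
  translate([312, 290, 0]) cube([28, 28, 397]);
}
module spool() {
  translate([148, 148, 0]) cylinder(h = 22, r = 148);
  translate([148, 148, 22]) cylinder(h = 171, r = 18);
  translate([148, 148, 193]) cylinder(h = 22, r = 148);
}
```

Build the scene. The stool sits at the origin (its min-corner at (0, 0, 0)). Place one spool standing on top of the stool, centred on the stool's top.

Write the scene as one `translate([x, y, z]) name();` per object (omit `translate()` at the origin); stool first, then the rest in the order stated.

stool();
translate([22, 11, 420]) spool();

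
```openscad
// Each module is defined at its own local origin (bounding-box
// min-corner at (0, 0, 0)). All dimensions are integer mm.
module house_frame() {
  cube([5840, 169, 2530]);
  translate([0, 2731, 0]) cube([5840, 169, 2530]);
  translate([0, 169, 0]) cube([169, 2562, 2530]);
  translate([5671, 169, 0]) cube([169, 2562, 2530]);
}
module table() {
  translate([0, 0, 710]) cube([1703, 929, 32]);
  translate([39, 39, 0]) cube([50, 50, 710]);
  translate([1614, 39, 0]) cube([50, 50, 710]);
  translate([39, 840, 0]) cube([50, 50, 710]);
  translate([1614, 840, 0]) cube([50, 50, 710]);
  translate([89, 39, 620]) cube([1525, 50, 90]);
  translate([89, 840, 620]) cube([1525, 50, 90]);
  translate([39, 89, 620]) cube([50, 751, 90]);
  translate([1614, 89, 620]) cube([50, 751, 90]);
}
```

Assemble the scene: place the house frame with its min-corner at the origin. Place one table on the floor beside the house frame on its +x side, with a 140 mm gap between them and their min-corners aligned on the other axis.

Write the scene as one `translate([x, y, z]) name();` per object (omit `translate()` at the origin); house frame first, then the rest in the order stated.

house_frame();
translate([5980, 0, 0]) table();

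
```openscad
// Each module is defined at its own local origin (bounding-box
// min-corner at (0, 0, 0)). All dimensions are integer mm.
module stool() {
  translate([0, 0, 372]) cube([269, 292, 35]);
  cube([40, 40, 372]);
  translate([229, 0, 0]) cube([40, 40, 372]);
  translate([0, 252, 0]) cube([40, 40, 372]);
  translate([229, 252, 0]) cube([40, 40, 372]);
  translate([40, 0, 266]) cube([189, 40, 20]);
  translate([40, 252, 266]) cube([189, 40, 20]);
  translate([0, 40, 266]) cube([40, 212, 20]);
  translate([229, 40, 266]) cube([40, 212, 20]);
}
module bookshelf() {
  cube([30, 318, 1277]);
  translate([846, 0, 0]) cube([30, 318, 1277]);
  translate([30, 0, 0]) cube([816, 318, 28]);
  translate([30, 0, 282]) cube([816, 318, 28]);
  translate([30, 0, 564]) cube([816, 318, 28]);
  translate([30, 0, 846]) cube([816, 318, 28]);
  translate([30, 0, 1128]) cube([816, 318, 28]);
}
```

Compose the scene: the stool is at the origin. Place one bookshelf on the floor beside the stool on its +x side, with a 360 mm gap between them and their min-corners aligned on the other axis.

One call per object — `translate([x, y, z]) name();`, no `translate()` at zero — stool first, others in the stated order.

stool();
translate([629, 0, 0]) bookshelf();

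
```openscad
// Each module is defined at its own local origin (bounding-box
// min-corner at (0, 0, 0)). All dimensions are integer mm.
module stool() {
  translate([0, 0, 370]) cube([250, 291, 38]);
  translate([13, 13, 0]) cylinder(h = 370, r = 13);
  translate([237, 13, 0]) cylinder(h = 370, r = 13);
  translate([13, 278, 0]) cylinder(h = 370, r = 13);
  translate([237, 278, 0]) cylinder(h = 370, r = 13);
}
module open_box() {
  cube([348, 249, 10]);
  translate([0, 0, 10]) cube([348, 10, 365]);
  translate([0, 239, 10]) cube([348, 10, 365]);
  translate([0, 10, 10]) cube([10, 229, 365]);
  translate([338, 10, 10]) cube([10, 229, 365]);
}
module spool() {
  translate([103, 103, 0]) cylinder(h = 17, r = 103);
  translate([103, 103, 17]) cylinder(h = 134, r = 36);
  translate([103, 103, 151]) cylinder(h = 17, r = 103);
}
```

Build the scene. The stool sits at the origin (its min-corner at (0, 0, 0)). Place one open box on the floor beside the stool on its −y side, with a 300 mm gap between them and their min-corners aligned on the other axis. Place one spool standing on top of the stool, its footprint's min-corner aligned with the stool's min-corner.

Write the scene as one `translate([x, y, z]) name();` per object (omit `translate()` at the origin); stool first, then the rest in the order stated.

stool();
translate([0, -549, 0]) open_box();
translate([0, 0, 408]) spool();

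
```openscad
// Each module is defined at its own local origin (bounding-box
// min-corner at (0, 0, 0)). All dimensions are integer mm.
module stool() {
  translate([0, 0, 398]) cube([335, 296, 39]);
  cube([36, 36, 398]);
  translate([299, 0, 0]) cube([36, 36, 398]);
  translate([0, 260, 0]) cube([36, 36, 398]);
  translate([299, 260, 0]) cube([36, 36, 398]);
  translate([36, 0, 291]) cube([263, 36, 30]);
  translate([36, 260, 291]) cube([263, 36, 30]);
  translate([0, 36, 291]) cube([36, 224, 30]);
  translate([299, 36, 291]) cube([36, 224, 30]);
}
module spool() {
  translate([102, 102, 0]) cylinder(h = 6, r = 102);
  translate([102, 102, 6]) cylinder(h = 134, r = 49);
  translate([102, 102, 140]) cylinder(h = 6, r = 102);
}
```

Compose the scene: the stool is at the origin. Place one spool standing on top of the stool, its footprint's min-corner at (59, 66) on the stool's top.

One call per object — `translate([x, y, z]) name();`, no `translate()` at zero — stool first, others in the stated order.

stool();
translate([59, 66, 437]) spool();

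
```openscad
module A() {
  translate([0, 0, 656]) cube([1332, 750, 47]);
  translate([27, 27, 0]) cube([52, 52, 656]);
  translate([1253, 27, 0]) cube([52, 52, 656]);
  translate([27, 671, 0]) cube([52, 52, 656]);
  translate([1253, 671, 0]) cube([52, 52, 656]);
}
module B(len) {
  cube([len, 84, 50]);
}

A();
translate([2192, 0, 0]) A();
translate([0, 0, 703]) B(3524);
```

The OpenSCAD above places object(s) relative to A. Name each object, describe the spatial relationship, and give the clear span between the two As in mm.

A is a table. B is a beam. A beam spans the tops of two tables. The clear span between the two tables is 860 mm.

Second table starts at x = 2192; first ends at x = 1332; clear span = 2192 − 1332 = 860 mm.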